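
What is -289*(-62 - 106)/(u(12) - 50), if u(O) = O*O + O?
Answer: 24276/53 ≈ 458.04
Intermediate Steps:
u(O) = O + O² (u(O) = O² + O = O + O²)
-289*(-62 - 106)/(u(12) - 50) = -289*(-62 - 106)/(12*(1 + 12) - 50) = -(-48552)/(12*13 - 50) = -(-48552)/(156 - 50) = -(-48552)/106 = -289*(-84/53) = 24276/53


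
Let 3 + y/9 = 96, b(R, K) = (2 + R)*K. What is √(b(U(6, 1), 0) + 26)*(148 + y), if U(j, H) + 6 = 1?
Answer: 985*√26 ≈ 5022.5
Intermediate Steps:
U(j, H) = -5 (U(j, H) = -6 + 1 = -5)
b(R, K) = K*(2 + R)
y = 837 (y = -27 + 9*96 = -27 + 864 = 837)
√(b(U(6, 1), 0) + 26)*(148 + y) = √(0*(2 - 5) + 26)*(148 + 837) = √(0*(-3) + 26)*985 = √(0 + 26)*985 = √26*985 = 985*√26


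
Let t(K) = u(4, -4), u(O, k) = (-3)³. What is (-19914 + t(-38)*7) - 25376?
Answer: -45479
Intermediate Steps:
u(O, k) = -27
t(K) = -27
(-19914 + t(-38)*7) - 25376 = (-19914 - 27*7) - 25376 = (-19914 - 189) - 25376 = -20103 - 25376 = -45479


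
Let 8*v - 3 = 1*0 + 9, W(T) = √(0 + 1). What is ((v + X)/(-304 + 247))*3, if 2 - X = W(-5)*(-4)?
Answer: -15/38 ≈ -0.39474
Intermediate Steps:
W(T) = 1 (W(T) = √1 = 1)
X = 6 (X = 2 - (-4) = 2 - 1*(-4) = 2 + 4 = 6)
v = 3/2 (v = 3/8 + (1*0 + 9)/8 = 3/8 + (0 + 9)/8 = 3/8 + (⅛)*9 = 3/8 + 9/8 = 3/2 ≈ 1.5000)
((v + X)/(-304 + 247))*3 = ((3/2 + 6)/(-304 + 247))*3 = ((15/2)/(-57))*3 = ((15/2)*(-1/57))*3 = -5/38*3 = -15/38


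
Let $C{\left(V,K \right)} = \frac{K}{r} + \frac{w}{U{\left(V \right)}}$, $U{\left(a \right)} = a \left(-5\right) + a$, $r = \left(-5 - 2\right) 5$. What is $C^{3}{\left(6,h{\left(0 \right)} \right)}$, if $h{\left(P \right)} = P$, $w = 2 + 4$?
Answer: $- \frac{1}{64} \approx -0.015625$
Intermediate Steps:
$r = -35$ ($r = \left(-7\right) 5 = -35$)
$w = 6$
$U{\left(a \right)} = - 4 a$ ($U{\left(a \right)} = - 5 a + a = - 4 a$)
$C{\left(V,K \right)} = - \frac{3}{2 V} - \frac{K}{35}$ ($C{\left(V,K \right)} = \frac{K}{-35} + \frac{6}{\left(-4\right) V} = K \left(- \frac{1}{35}\right) + 6 \left(- \frac{1}{4 V}\right) = - \frac{K}{35} - \frac{3}{2 V} = - \frac{3}{2 V} - \frac{K}{35}$)
$C^{3}{\left(6,h{\left(0 \right)} \right)} = \left(- \frac{3}{2 \cdot 6} - 0\right)^{3} = \left(\left(- \frac{3}{2}\right) \frac{1}{6} + 0\right)^{3} = \left(- \frac{1}{4} + 0\right)^{3} = \left(- \frac{1}{4}\right)^{3} = - \frac{1}{64}$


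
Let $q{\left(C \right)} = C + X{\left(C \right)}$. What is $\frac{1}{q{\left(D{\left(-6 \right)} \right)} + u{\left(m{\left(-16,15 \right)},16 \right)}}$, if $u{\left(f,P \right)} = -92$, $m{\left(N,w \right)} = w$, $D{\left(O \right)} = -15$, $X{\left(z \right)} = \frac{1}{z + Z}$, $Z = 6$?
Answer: $- \frac{9}{964} \approx -0.0093361$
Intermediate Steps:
$X{\left(z \right)} = \frac{1}{6 + z}$ ($X{\left(z \right)} = \frac{1}{z + 6} = \frac{1}{6 + z}$)
$q{\left(C \right)} = C + \frac{1}{6 + C}$
$\frac{1}{q{\left(D{\left(-6 \right)} \right)} + u{\left(m{\left(-16,15 \right)},16 \right)}} = \frac{1}{\frac{1 - 15 \left(6 - 15\right)}{6 - 15} - 92} = \frac{1}{\frac{1 - -135}{-9} - 92} = \frac{1}{- \frac{1 + 135}{9} - 92} = \frac{1}{\left(- \frac{1}{9}\right) 136 - 92} = \frac{1}{- \frac{136}{9} - 92} = \frac{1}{- \frac{964}{9}} = - \frac{9}{964}$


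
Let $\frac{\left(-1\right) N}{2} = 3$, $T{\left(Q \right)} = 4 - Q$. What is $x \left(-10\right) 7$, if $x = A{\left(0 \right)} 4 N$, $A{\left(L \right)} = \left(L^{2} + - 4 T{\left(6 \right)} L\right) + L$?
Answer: $0$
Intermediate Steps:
$N = -6$ ($N = \left(-2\right) 3 = -6$)
$A{\left(L \right)} = L^{2} + 9 L$ ($A{\left(L \right)} = \left(L^{2} + - 4 \left(4 - 6\right) L\right) + L = \left(L^{2} + \left(-4\right) \left(-2\right) L\right) + L = \left(L^{2} + 8 L\right) + L = L^{2} + 9 L$)
$x = 0$ ($x = 0 \left(9 + 0\right) 4 \left(-6\right) = 0 \cdot 9 \cdot 4 \left(-6\right) = 0 \cdot 4 \left(-6\right) = 0 \left(-6\right) = 0$)
$x \left(-10\right) 7 = 0 \left(-10\right) 7 = 0 \cdot 7 = 0$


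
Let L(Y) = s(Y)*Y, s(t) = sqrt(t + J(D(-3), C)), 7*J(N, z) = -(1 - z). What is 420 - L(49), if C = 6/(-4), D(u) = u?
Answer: 420 - 7*sqrt(9534)/2 ≈ 78.252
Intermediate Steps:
C = -3/2 (C = 6*(-1/4) = -3/2 ≈ -1.5000)
J(N, z) = -1/7 + z/7 (J(N, z) = (-(1 - z))/7 = (-1 + z)/7 = -1/7 + z/7)
s(t) = sqrt(-5/14 + t) (s(t) = sqrt(t + (-1/7 + (1/7)*(-3/2))) = sqrt(t + (-1/7 - 3/14)) = sqrt(t - 5/14) = sqrt(-5/14 + t))
L(Y) = Y*sqrt(-70 + 196*Y)/14 (L(Y) = (sqrt(-70 + 196*Y)/14)*Y = Y*sqrt(-70 + 196*Y)/14)
420 - L(49) = 420 - 49*sqrt(-70 + 196*49)/14 = 420 - 49*sqrt(-70 + 9604)/14 = 420 - 49*sqrt(9534)/14 = 420 - 7*sqrt(9534)/2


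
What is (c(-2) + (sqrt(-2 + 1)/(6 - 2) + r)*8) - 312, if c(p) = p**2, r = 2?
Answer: -292 + 2*I ≈ -292.0 + 2.0*I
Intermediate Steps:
(c(-2) + (sqrt(-2 + 1)/(6 - 2) + r)*8) - 312 = ((-2)**2 + (sqrt(-2 + 1)/(6 - 2) + 2)*8) - 312 = (4 + (sqrt(-1)/4 + 2)*8) - 312 = (4 + (I*(1/4) + 2)*8) - 312 = (4 + (I/4 + 2)*8) - 312 = (4 + (2 + I/4)*8) - 312 = (4 + (16 + 2*I)) - 312 = (20 + 2*I) - 312 = -292 + 2*I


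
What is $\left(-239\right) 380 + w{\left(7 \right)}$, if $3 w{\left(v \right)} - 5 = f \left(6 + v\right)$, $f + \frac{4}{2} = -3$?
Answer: $-90840$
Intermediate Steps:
$f = -5$ ($f = -2 - 3 = -5$)
$w{\left(v \right)} = - \frac{25}{3} - \frac{5 v}{3}$ ($w{\left(v \right)} = \frac{5}{3} + \frac{\left(-5\right) \left(6 + v\right)}{3} = \frac{5}{3} + \frac{-30 - 5 v}{3} = \frac{5}{3} - \left(10 + \frac{5 v}{3}\right) = - \frac{25}{3} - \frac{5 v}{3}$)
$\left(-239\right) 380 + w{\left(7 \right)} = \left(-239\right) 380 - 20 = -90820 - 20 = -90840$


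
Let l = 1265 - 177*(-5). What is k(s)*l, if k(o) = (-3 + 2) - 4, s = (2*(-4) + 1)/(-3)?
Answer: -10750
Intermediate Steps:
s = 7/3 (s = (-8 + 1)*(-⅓) = -7*(-⅓) = 7/3 ≈ 2.3333)
k(o) = -5 (k(o) = -1 - 4 = -5)
l = 2150 (l = 1265 - 1*(-885) = 1265 + 885 = 2150)
k(s)*l = -5*2150 = -10750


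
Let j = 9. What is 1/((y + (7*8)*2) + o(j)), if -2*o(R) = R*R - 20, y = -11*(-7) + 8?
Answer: 2/333 ≈ 0.0060060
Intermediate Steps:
y = 85 (y = 77 + 8 = 85)
o(R) = 10 - R²/2 (o(R) = -(R*R - 20)/2 = -(R² - 20)/2 = -(-20 + R²)/2 = 10 - R²/2)
1/((y + (7*8)*2) + o(j)) = 1/((85 + (7*8)*2) + (10 - ½*9²)) = 1/((85 + 56*2) + (10 - ½*81)) = 1/((85 + 112) + (10 - 81/2)) = 1/(197 - 61/2) = 1/(333/2) = 2/333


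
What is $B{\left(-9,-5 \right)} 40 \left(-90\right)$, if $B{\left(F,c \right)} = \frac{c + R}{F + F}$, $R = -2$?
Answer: $-1400$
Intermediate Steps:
$B{\left(F,c \right)} = \frac{-2 + c}{2 F}$ ($B{\left(F,c \right)} = \frac{c - 2}{F + F} = \frac{-2 + c}{2 F}$)
$B{\left(-9,-5 \right)} 40 \left(-90\right) = \frac{-2 - 5}{2 \left(-9\right)} 40 \left(-90\right) = \frac{1}{2} \left(- \frac{1}{9}\right) \left(-7\right) 40 \left(-90\right) = \frac{7}{18} \cdot 40 \left(-90\right) = \frac{140}{9} \left(-90\right) = -1400$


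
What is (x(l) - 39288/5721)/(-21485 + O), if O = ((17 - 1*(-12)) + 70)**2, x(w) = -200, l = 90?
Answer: 4288/242189 ≈ 0.017705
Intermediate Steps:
O = 9801 (O = ((17 + 12) + 70)**2 = (29 + 70)**2 = 99**2 = 9801)
(x(l) - 39288/5721)/(-21485 + O) = (-200 - 39288/5721)/(-21485 + 9801) = (-200 - 39288*1/5721)/(-11684) = (-200 - 13096/1907)*(-1/11684) = -394496/1907*(-1/11684) = 4288/242189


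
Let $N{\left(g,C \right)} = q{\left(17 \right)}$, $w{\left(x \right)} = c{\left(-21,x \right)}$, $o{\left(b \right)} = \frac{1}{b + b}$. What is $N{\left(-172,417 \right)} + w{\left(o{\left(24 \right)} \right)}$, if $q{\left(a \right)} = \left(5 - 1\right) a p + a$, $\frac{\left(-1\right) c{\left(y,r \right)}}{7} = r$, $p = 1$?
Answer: $\frac{4073}{48} \approx 84.854$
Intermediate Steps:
$c{\left(y,r \right)} = - 7 r$
$o{\left(b \right)} = \frac{1}{2 b}$
$q{\left(a \right)} = 5 a$ ($q{\left(a \right)} = \left(5 - 1\right) a 1 + a = 4 a 1 + a = 4 a + a = 5 a$)
$w{\left(x \right)} = - 7 x$
$N{\left(g,C \right)} = 85$ ($N{\left(g,C \right)} = 5 \cdot 17 = 85$)
$N{\left(-172,417 \right)} + w{\left(o{\left(24 \right)} \right)} = 85 - 7 \frac{1}{2 \cdot 24} = 85 - 7 \cdot \frac{1}{2} \cdot \frac{1}{24} = 85 - \frac{7}{48} = \frac{4073}{48}$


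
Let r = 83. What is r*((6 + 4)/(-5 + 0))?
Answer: -166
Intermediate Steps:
r*((6 + 4)/(-5 + 0)) = 83*((6 + 4)/(-5 + 0)) = 83*(10/(-5)) = 83*(10*(-⅕)) = 83*(-2) = -166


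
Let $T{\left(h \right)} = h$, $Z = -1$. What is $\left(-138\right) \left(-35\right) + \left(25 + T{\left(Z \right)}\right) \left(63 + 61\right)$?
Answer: $7806$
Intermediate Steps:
$\left(-138\right) \left(-35\right) + \left(25 + T{\left(Z \right)}\right) \left(63 + 61\right) = \left(-138\right) \left(-35\right) + \left(25 - 1\right) \left(63 + 61\right) = 4830 + 24 \cdot 124 = 4830 + 2976 = 7806$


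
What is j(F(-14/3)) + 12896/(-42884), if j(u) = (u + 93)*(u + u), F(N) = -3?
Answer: -5792564/10721 ≈ -540.30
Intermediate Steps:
j(u) = 2*u*(93 + u) (j(u) = (93 + u)*(2*u) = 2*u*(93 + u))
j(F(-14/3)) + 12896/(-42884) = 2*(-3)*(93 - 3) + 12896/(-42884) = 2*(-3)*90 + 12896*(-1/42884) = -540 - 3224/10721 = -5792564/10721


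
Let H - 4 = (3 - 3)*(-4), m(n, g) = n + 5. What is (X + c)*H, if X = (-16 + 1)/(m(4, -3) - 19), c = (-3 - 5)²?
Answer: 262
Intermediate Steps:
m(n, g) = 5 + n
H = 4 (H = 4 + (3 - 3)*(-4) = 4 + 0*(-4) = 4 + 0 = 4)
c = 64 (c = (-8)² = 64)
X = 3/2 (X = (-16 + 1)/((5 + 4) - 19) = -15/(9 - 19) = -15/(-10) = -15*(-⅒) = 3/2 ≈ 1.5000)
(X + c)*H = (3/2 + 64)*4 = (131/2)*4 = 262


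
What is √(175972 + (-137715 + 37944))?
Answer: √76201 ≈ 276.05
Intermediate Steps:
√(175972 + (-137715 + 37944)) = √(175972 - 99771) = √76201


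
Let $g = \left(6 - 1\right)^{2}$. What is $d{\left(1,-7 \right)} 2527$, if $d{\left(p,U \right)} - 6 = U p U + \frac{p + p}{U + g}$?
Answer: $\frac{1253392}{9} \approx 1.3927 \cdot 10^{5}$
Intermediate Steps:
$g = 25$ ($g = 5^{2} = 25$)
$d{\left(p,U \right)} = 6 + p U^{2} + \frac{2 p}{25 + U}$ ($d{\left(p,U \right)} = 6 + \left(U p U + \frac{p + p}{U + 25}\right) = 6 + \left(p U^{2} + \frac{2 p}{25 + U}\right) = 6 + p U^{2} + \frac{2 p}{25 + U}$)
$d{\left(1,-7 \right)} 2527 = \frac{150 + 2 \cdot 1 + 6 \left(-7\right) + 1 \left(-7\right)^{3} + 25 \cdot 1 \left(-7\right)^{2}}{25 - 7} \cdot 2527 = \frac{150 + 2 - 42 + 1 \left(-343\right) + 25 \cdot 1 \cdot 49}{18} \cdot 2527 = \frac{150 + 2 - 42 - 343 + 1225}{18} \cdot 2527 = \frac{1}{18} \cdot 992 \cdot 2527 = \frac{496}{9} \cdot 2527 = \frac{1253392}{9}$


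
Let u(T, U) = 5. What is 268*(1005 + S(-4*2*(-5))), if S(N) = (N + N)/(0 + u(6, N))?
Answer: 273628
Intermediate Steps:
S(N) = 2*N/5 (S(N) = (N + N)/(0 + 5) = (2*N)/5 = (2*N)*(⅕) = 2*N/5)
268*(1005 + S(-4*2*(-5))) = 268*(1005 + 2*(-4*2*(-5))/5) = 268*(1005 + 2*(-8*(-5))/5) = 268*(1005 + (⅖)*40) = 268*(1005 + 16) = 268*1021 = 273628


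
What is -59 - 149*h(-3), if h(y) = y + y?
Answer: 835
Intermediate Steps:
h(y) = 2*y
-59 - 149*h(-3) = -59 - 298*(-3) = -59 - 149*(-6) = -59 + 894 = 835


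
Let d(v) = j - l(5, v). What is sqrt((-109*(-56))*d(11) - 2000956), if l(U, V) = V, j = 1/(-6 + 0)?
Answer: 2*I*sqrt(4655514)/3 ≈ 1438.4*I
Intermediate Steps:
j = -1/6 (j = 1/(-6) = -1/6 ≈ -0.16667)
d(v) = -1/6 - v
sqrt((-109*(-56))*d(11) - 2000956) = sqrt((-109*(-56))*(-1/6 - 1*11) - 2000956) = sqrt(6104*(-1/6 - 11) - 2000956) = sqrt(6104*(-67/6) - 2000956) = sqrt(-204484/3 - 2000956) = sqrt(-6207352/3) = 2*I*sqrt(4655514)/3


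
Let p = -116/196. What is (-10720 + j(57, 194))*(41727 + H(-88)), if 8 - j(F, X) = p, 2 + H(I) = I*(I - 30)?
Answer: -27349877631/49 ≈ -5.5816e+8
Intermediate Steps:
H(I) = -2 + I*(-30 + I) (H(I) = -2 + I*(I - 30) = -2 + I*(-30 + I))
p = -29/49 (p = -116*1/196 = -29/49 ≈ -0.59184)
j(F, X) = 421/49 (j(F, X) = 8 - 1*(-29/49) = 8 + 29/49 = 421/49)
(-10720 + j(57, 194))*(41727 + H(-88)) = (-10720 + 421/49)*(41727 + (-2 + (-88)**2 - 30*(-88))) = -524859*(41727 + (-2 + 7744 + 2640))/49 = -524859*(41727 + 10382)/49 = -524859/49*52109 = -27349877631/49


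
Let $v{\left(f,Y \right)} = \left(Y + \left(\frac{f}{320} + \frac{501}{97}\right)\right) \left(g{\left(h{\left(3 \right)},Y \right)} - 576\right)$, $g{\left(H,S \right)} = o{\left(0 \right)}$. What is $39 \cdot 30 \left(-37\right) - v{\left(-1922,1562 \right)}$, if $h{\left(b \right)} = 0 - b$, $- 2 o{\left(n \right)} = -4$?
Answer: $\frac{6617845121}{7760} \approx 8.5282 \cdot 10^{5}$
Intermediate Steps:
$o{\left(n \right)} = 2$ ($o{\left(n \right)} = \left(- \frac{1}{2}\right) \left(-4\right) = 2$)
$h{\left(b \right)} = - b$
$g{\left(H,S \right)} = 2$
$v{\left(f,Y \right)} = - \frac{287574}{97} - 574 Y - \frac{287 f}{160}$ ($v{\left(f,Y \right)} = \left(Y + \left(\frac{f}{320} + \frac{501}{97}\right)\right) \left(2 - 576\right) = \left(Y + \left(f \frac{1}{320} + 501 \cdot \frac{1}{97}\right)\right) \left(-574\right) = \left(Y + \left(\frac{f}{320} + \frac{501}{97}\right)\right) \left(-574\right) = \left(Y + \left(\frac{501}{97} + \frac{f}{320}\right)\right) \left(-574\right) = \left(\frac{501}{97} + Y + \frac{f}{320}\right) \left(-574\right) = - \frac{287574}{97} - 574 Y - \frac{287 f}{160}$)
$39 \cdot 30 \left(-37\right) - v{\left(-1922,1562 \right)} = 39 \cdot 30 \left(-37\right) - \left(- \frac{287574}{97} - 896588 - - \frac{275807}{80}\right) = 1170 \left(-37\right) - \left(- \frac{287574}{97} - 896588 + \frac{275807}{80}\right) = -43290 - - \frac{6953775521}{7760} = -43290 + \frac{6953775521}{7760} = \frac{6617845121}{7760}$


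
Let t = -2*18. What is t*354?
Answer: -12744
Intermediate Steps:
t = -36
t*354 = -36*354 = -12744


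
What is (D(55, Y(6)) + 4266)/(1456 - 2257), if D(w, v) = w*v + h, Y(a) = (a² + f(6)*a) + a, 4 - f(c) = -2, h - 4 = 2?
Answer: -2854/267 ≈ -10.689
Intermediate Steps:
h = 6 (h = 4 + 2 = 6)
f(c) = 6 (f(c) = 4 - 1*(-2) = 4 + 2 = 6)
Y(a) = a² + 7*a (Y(a) = (a² + 6*a) + a = a² + 7*a)
D(w, v) = 6 + v*w (D(w, v) = w*v + 6 = v*w + 6 = 6 + v*w)
(D(55, Y(6)) + 4266)/(1456 - 2257) = ((6 + (6*(7 + 6))*55) + 4266)/(1456 - 2257) = ((6 + (6*13)*55) + 4266)/(-801) = ((6 + 78*55) + 4266)*(-1/801) = ((6 + 4290) + 4266)*(-1/801) = (4296 + 4266)*(-1/801) = 8562*(-1/801) = -2854/267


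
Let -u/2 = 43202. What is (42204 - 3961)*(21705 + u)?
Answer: -2474283857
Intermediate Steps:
u = -86404 (u = -2*43202 = -86404)
(42204 - 3961)*(21705 + u) = (42204 - 3961)*(21705 - 86404) = 38243*(-64699) = -2474283857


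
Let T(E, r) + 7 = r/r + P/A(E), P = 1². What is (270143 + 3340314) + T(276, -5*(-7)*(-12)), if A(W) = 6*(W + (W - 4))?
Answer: 11871162889/3288 ≈ 3.6105e+6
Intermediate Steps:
P = 1
A(W) = -24 + 12*W (A(W) = 6*(W + (-4 + W)) = 6*(-4 + 2*W) = -24 + 12*W)
T(E, r) = -6 + 1/(-24 + 12*E) (T(E, r) = -7 + (r/r + 1/(-24 + 12*E)) = -7 + (1 + 1/(-24 + 12*E)) = -6 + 1/(-24 + 12*E))
(270143 + 3340314) + T(276, -5*(-7)*(-12)) = (270143 + 3340314) + (145 - 72*276)/(12*(-2 + 276)) = 3610457 + (1/12)*(145 - 19872)/274 = 3610457 + (1/12)*(1/274)*(-19727) = 3610457 - 19727/3288 = 11871162889/3288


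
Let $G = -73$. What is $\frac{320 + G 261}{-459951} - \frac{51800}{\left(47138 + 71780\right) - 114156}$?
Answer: $- \frac{11868127627}{1095143331} \approx -10.837$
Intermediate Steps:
$\frac{320 + G 261}{-459951} - \frac{51800}{\left(47138 + 71780\right) - 114156} = \frac{320 - 19053}{-459951} - \frac{51800}{\left(47138 + 71780\right) - 114156} = \left(320 - 19053\right) \left(- \frac{1}{459951}\right) - \frac{51800}{118918 - 114156} = \left(-18733\right) \left(- \frac{1}{459951}\right) - \frac{51800}{4762} = \frac{18733}{459951} - \frac{25900}{2381} = - \frac{11868127627}{1095143331}$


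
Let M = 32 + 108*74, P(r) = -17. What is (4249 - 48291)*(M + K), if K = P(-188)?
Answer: -352644294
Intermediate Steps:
M = 8024 (M = 32 + 7992 = 8024)
K = -17
(4249 - 48291)*(M + K) = (4249 - 48291)*(8024 - 17) = -44042*8007 = -352644294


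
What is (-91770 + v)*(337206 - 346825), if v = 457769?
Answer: -3520544381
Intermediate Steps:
(-91770 + v)*(337206 - 346825) = (-91770 + 457769)*(337206 - 346825) = 365999*(-9619) = -3520544381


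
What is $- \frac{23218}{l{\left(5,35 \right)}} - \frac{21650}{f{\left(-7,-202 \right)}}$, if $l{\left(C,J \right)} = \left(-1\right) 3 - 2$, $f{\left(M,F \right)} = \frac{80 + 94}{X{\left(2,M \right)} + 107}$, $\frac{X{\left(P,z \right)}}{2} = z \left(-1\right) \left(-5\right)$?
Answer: $\frac{17341}{435} \approx 39.864$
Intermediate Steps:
$X{\left(P,z \right)} = 10 z$ ($X{\left(P,z \right)} = 2 z \left(-1\right) \left(-5\right) = 2 - z \left(-5\right) = 2 \cdot 5 z = 10 z$)
$f{\left(M,F \right)} = \frac{174}{107 + 10 M}$ ($f{\left(M,F \right)} = \frac{80 + 94}{10 M + 107} = \frac{174}{107 + 10 M}$)
$l{\left(C,J \right)} = -5$ ($l{\left(C,J \right)} = -3 - 2 = -5$)
$- \frac{23218}{l{\left(5,35 \right)}} - \frac{21650}{f{\left(-7,-202 \right)}} = - \frac{23218}{-5} - \frac{21650}{174 \frac{1}{107 + 10 \left(-7\right)}} = \left(-23218\right) \left(- \frac{1}{5}\right) - \frac{21650}{174 \frac{1}{107 - 70}} = \frac{23218}{5} - \frac{21650}{174 \cdot \frac{1}{37}} = \frac{23218}{5} - \frac{21650}{\frac{174}{37}} = \frac{23218}{5} - \frac{400525}{87} = \frac{17341}{435}$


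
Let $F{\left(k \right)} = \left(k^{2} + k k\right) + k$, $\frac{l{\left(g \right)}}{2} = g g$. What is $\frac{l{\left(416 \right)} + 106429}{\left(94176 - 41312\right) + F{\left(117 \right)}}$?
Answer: $\frac{452541}{80359} \approx 5.6315$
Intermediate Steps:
$l{\left(g \right)} = 2 g^{2}$ ($l{\left(g \right)} = 2 g g = 2 g^{2}$)
$F{\left(k \right)} = k + 2 k^{2}$ ($F{\left(k \right)} = \left(k^{2} + k^{2}\right) + k = 2 k^{2} + k = k + 2 k^{2}$)
$\frac{l{\left(416 \right)} + 106429}{\left(94176 - 41312\right) + F{\left(117 \right)}} = \frac{2 \cdot 416^{2} + 106429}{\left(94176 - 41312\right) + 117 \left(1 + 2 \cdot 117\right)} = \frac{2 \cdot 173056 + 106429}{52864 + 117 \left(1 + 234\right)} = \frac{346112 + 106429}{52864 + 117 \cdot 235} = \frac{452541}{52864 + 27495} = \frac{452541}{80359}$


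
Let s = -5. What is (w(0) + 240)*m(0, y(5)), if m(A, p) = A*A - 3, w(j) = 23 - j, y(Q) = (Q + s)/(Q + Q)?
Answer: -789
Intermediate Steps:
y(Q) = (-5 + Q)/(2*Q) (y(Q) = (Q - 5)/(Q + Q) = (-5 + Q)/((2*Q)) = (-5 + Q)*(1/(2*Q)) = (-5 + Q)/(2*Q))
m(A, p) = -3 + A² (m(A, p) = A² - 3 = -3 + A²)
(w(0) + 240)*m(0, y(5)) = ((23 - 1*0) + 240)*(-3 + 0²) = ((23 + 0) + 240)*(-3 + 0) = (23 + 240)*(-3) = 263*(-3) = -789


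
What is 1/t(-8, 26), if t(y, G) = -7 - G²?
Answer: -1/683 ≈ -0.0014641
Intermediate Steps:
1/t(-8, 26) = 1/(-7 - 1*26²) = 1/(-7 - 1*676) = 1/(-7 - 676) = 1/(-683) = -1/683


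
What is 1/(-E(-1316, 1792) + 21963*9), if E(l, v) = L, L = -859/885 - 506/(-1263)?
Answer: 372585/73647971564 ≈ 5.0590e-6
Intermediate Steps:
L = -212369/372585 (L = -859*1/885 - 506*(-1/1263) = -859/885 + 506/1263 = -212369/372585 ≈ -0.56999)
E(l, v) = -212369/372585
1/(-E(-1316, 1792) + 21963*9) = 1/(-1*(-212369/372585) + 21963*9) = 1/(212369/372585 + 197667) = 1/(73647971564/372585) = 372585/73647971564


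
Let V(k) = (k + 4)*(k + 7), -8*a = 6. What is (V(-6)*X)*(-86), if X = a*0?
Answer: 0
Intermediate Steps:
a = -¾ (a = -⅛*6 = -¾ ≈ -0.75000)
X = 0 (X = -¾*0 = 0)
V(k) = (4 + k)*(7 + k)
(V(-6)*X)*(-86) = ((28 + (-6)² + 11*(-6))*0)*(-86) = ((28 + 36 - 66)*0)*(-86) = -2*0*(-86) = 0*(-86) = 0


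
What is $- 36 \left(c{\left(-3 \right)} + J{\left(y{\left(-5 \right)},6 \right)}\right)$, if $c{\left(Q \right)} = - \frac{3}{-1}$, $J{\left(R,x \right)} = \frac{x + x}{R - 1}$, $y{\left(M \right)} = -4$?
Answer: $- \frac{108}{5} \approx -21.6$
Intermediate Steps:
$J{\left(R,x \right)} = \frac{2 x}{-1 + R}$
$c{\left(Q \right)} = 3$ ($c{\left(Q \right)} = \left(-3\right) \left(-1\right) = 3$)
$- 36 \left(c{\left(-3 \right)} + J{\left(y{\left(-5 \right)},6 \right)}\right) = - 36 \left(3 + 2 \cdot 6 \frac{1}{-1 - 4}\right) = - 36 \left(3 + 2 \cdot 6 \frac{1}{-5}\right) = - 36 \left(3 + 2 \cdot 6 \left(- \frac{1}{5}\right)\right) = - 36 \left(3 - \frac{12}{5}\right) = \left(-36\right) \frac{3}{5} = - \frac{108}{5}$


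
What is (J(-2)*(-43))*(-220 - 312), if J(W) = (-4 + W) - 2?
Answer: -183008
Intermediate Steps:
J(W) = -6 + W
(J(-2)*(-43))*(-220 - 312) = ((-6 - 2)*(-43))*(-220 - 312) = -8*(-43)*(-532) = 344*(-532) = -183008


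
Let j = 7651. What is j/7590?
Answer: 7651/7590 ≈ 1.0080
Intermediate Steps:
j/7590 = 7651/7590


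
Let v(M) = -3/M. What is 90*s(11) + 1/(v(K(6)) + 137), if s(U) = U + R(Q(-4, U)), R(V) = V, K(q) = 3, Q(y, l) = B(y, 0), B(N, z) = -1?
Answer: 122401/136 ≈ 900.01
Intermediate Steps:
Q(y, l) = -1
s(U) = -1 + U (s(U) = U - 1 = -1 + U)
90*s(11) + 1/(v(K(6)) + 137) = 90*(-1 + 11) + 1/(-3/3 + 137) = 90*10 + 1/(-3*⅓ + 137) = 900 + 1/(-1 + 137) = 900 + 1/136 = 122401/136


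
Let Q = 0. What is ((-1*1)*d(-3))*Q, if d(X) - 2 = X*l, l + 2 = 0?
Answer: 0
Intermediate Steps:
l = -2 (l = -2 + 0 = -2)
d(X) = 2 - 2*X (d(X) = 2 + X*(-2) = 2 - 2*X)
((-1*1)*d(-3))*Q = ((-1*1)*(2 - 2*(-3)))*0 = -(2 + 6)*0 = -1*8*0 = -8*0 = 0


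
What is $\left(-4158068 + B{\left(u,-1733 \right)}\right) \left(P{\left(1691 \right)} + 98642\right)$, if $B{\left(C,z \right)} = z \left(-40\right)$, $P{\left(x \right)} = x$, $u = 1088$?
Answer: $-410236353084$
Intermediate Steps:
$B{\left(C,z \right)} = - 40 z$
$\left(-4158068 + B{\left(u,-1733 \right)}\right) \left(P{\left(1691 \right)} + 98642\right) = \left(-4158068 - -69320\right) \left(1691 + 98642\right) = \left(-4158068 + 69320\right) 100333 = \left(-4088748\right) 100333 = -410236353084$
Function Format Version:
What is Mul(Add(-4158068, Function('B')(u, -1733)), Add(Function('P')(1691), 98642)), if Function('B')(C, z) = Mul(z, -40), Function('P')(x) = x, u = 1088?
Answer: -410236353084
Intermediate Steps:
Function('B')(C, z) = Mul(-40, z)
Mul(Add(-4158068, Function('B')(u, -1733)), Add(Function('P')(1691), 98642)) = Mul(Add(-4158068, Mul(-40, -1733)), Add(1691, 98642)) = Mul(Add(-4158068, 69320), 100333) = Mul(-4088748, 100333) = -410236353084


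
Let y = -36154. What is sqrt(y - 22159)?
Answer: I*sqrt(58313) ≈ 241.48*I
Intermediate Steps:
sqrt(y - 22159) = sqrt(-36154 - 22159) = sqrt(-58313) = I*sqrt(58313)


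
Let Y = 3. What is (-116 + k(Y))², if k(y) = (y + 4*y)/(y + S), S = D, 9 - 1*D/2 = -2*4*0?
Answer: 651249/49 ≈ 13291.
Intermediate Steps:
D = 18 (D = 18 - 2*(-2*4)*0 = 18 - (-16)*0 = 18 - 2*0 = 18 + 0 = 18)
S = 18
k(y) = 5*y/(18 + y) (k(y) = (y + 4*y)/(y + 18) = (5*y)/(18 + y) = 5*y/(18 + y))
(-116 + k(Y))² = (-116 + 5*3/(18 + 3))² = (-116 + 5*3/21)² = (-116 + 5*3*(1/21))² = (-116 + 5/7)² = (-807/7)² = 651249/49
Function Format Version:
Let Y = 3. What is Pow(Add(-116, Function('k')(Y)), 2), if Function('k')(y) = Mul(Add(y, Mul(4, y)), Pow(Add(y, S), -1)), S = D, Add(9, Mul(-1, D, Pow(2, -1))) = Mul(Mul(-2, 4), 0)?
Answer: Rational(651249, 49) ≈ 13291.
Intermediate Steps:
D = 18 (D = Add(18, Mul(-2, Mul(Mul(-2, 4), 0))) = Add(18, Mul(-2, Mul(-8, 0))) = Add(18, Mul(-2, 0)) = Add(18, 0) = 18)
S = 18
Function('k')(y) = Mul(5, y, Pow(Add(18, y), -1)) (Function('k')(y) = Mul(Add(y, Mul(4, y)), Pow(Add(y, 18), -1)) = Mul(Mul(5, y), Pow(Add(18, y), -1)) = Mul(5, y, Pow(Add(18, y), -1)))
Pow(Add(-116, Function('k')(Y)), 2) = Pow(Add(-116, Mul(5, 3, Pow(Add(18, 3), -1))), 2) = Pow(Add(-116, Mul(5, 3, Pow(21, -1))), 2) = Pow(Add(-116, Mul(5, 3, Rational(1, 21))), 2) = Pow(Add(-116, Rational(5, 7)), 2) = Pow(Rational(-807, 7), 2) = Rational(651249, 49)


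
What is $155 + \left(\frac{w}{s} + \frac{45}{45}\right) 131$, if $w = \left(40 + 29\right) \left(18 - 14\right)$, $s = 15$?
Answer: $\frac{13482}{5} \approx 2696.4$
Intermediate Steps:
$w = 276$ ($w = 69 \cdot 4 = 276$)
$155 + \left(\frac{w}{s} + \frac{45}{45}\right) 131 = 155 + \left(\frac{276}{15} + \frac{45}{45}\right) 131 = 155 + \left(276 \cdot \frac{1}{15} + 45 \cdot \frac{1}{45}\right) 131 = 155 + \left(\frac{92}{5} + 1\right) 131 = 155 + \frac{97}{5} \cdot 131 = 155 + \frac{12707}{5} = \frac{13482}{5}$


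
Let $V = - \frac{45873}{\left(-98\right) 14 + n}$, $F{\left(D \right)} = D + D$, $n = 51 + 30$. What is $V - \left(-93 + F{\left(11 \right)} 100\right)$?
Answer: $- \frac{2674264}{1291} \approx -2071.5$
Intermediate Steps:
$n = 81$
$F{\left(D \right)} = 2 D$
$V = \frac{45873}{1291}$ ($V = - \frac{45873}{\left(-98\right) 14 + 81} = - \frac{45873}{-1372 + 81} = - \frac{45873}{-1291} = \left(-45873\right) \left(- \frac{1}{1291}\right) = \frac{45873}{1291} \approx 35.533$)
$V - \left(-93 + F{\left(11 \right)} 100\right) = \frac{45873}{1291} - \left(-93 + 2 \cdot 11 \cdot 100\right) = \frac{45873}{1291} - \left(-93 + 22 \cdot 100\right) = \frac{45873}{1291} - \left(-93 + 2200\right) = \frac{45873}{1291} - 2107 = - \frac{2674264}{1291}$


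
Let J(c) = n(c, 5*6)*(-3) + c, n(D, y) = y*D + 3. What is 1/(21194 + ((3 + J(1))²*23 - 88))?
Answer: 1/228681 ≈ 4.3729e-6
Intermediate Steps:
n(D, y) = 3 + D*y (n(D, y) = D*y + 3 = 3 + D*y)
J(c) = -9 - 89*c (J(c) = (3 + c*(5*6))*(-3) + c = (3 + c*30)*(-3) + c = (3 + 30*c)*(-3) + c = (-9 - 90*c) + c = -9 - 89*c)
1/(21194 + ((3 + J(1))²*23 - 88)) = 1/(21194 + ((3 + (-9 - 89*1))²*23 - 88)) = 1/(21194 + ((3 + (-9 - 89))²*23 - 88)) = 1/(21194 + ((3 - 98)²*23 - 88)) = 1/(21194 + ((-95)²*23 - 88)) = 1/(21194 + (9025*23 - 88)) = 1/(21194 + (207575 - 88)) = 1/(21194 + 207487) = 1/228681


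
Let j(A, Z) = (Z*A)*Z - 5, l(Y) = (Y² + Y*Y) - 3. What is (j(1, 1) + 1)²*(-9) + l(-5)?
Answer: -34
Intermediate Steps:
l(Y) = -3 + 2*Y² (l(Y) = (Y² + Y²) - 3 = 2*Y² - 3 = -3 + 2*Y²)
j(A, Z) = -5 + A*Z² (j(A, Z) = (A*Z)*Z - 5 = A*Z² - 5 = -5 + A*Z²)
(j(1, 1) + 1)²*(-9) + l(-5) = ((-5 + 1*1²) + 1)²*(-9) + (-3 + 2*(-5)²) = ((-5 + 1*1) + 1)²*(-9) + (-3 + 2*25) = ((-5 + 1) + 1)²*(-9) + (-3 + 50) = (-4 + 1)²*(-9) + 47 = (-3)²*(-9) + 47 = 9*(-9) + 47 = -81 + 47 = -34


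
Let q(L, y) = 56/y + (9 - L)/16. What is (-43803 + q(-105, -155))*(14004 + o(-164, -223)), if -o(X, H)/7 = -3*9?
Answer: -770783977269/1240 ≈ -6.2160e+8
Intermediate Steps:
o(X, H) = 189 (o(X, H) = -(-21)*9 = -7*(-27) = 189)
q(L, y) = 9/16 + 56/y - L/16 (q(L, y) = 56/y + (9 - L)*(1/16) = 56/y + (9/16 - L/16) = 9/16 + 56/y - L/16)
(-43803 + q(-105, -155))*(14004 + o(-164, -223)) = (-43803 + (1/16)*(896 - 1*(-155)*(-9 - 105))/(-155))*(14004 + 189) = (-43803 + (1/16)*(-1/155)*(896 - 1*(-155)*(-114)))*14193 = (-43803 + (1/16)*(-1/155)*(896 - 17670))*14193 = (-43803 + (1/16)*(-1/155)*(-16774))*14193 = (-43803 + 8387/1240)*14193 = -54307333/1240*14193 = -770783977269/1240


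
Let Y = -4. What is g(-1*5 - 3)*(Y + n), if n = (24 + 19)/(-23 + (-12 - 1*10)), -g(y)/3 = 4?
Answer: 892/15 ≈ 59.467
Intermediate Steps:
g(y) = -12 (g(y) = -3*4 = -12)
n = -43/45 (n = 43/(-23 + (-12 - 10)) = 43/(-23 - 22) = 43/(-45) = 43*(-1/45) = -43/45 ≈ -0.95556)
g(-1*5 - 3)*(Y + n) = -12*(-4 - 43/45) = -12*(-223/45) = 892/15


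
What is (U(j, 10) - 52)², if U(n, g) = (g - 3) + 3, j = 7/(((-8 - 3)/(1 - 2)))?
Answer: 1764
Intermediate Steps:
j = 7/11 (j = 7/((-11/(-1))) = 7/((-11*(-1))) = 7/11 ≈ 0.63636)
U(n, g) = g (U(n, g) = (-3 + g) + 3 = g)
(U(j, 10) - 52)² = (10 - 52)² = (-42)² = 1764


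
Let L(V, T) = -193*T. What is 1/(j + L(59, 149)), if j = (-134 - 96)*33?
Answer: -1/36347 ≈ -2.7513e-5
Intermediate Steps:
j = -7590 (j = -230*33 = -7590)
1/(j + L(59, 149)) = 1/(-7590 - 193*149) = 1/(-7590 - 28757) = 1/(-36347) = -1/36347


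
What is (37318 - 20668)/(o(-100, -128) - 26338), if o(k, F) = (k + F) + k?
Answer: -8325/13333 ≈ -0.62439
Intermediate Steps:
o(k, F) = F + 2*k (o(k, F) = (F + k) + k = F + 2*k)
(37318 - 20668)/(o(-100, -128) - 26338) = (37318 - 20668)/((-128 + 2*(-100)) - 26338) = 16650/((-128 - 200) - 26338) = 16650/(-328 - 26338) = 16650/(-26666) = 16650*(-1/26666) = -8325/13333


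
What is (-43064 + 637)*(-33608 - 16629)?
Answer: 2131405199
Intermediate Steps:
(-43064 + 637)*(-33608 - 16629) = -42427*(-50237) = 2131405199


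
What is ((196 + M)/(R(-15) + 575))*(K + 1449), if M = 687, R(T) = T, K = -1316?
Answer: 16777/80 ≈ 209.71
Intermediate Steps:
((196 + M)/(R(-15) + 575))*(K + 1449) = ((196 + 687)/(-15 + 575))*(-1316 + 1449) = (883/560)*133 = 16777/80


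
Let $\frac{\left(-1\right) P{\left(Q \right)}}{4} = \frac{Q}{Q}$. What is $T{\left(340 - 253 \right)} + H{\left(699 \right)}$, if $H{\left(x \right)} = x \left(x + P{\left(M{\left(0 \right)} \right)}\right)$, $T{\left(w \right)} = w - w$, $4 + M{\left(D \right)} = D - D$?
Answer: $485805$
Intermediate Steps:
$M{\left(D \right)} = -4$ ($M{\left(D \right)} = -4 + \left(D - D\right) = -4 + 0 = -4$)
$P{\left(Q \right)} = -4$ ($P{\left(Q \right)} = - 4 \frac{Q}{Q} = \left(-4\right) 1 = -4$)
$T{\left(w \right)} = 0$
$H{\left(x \right)} = x \left(-4 + x\right)$ ($H{\left(x \right)} = x \left(x - 4\right) = x \left(-4 + x\right)$)
$T{\left(340 - 253 \right)} + H{\left(699 \right)} = 0 + 699 \left(-4 + 699\right) = 0 + 699 \cdot 695 = 0 + 485805 = 485805$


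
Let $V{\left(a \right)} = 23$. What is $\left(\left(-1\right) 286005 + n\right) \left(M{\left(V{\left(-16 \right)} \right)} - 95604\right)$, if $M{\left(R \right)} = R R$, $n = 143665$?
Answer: $13532975500$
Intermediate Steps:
$M{\left(R \right)} = R^{2}$
$\left(\left(-1\right) 286005 + n\right) \left(M{\left(V{\left(-16 \right)} \right)} - 95604\right) = \left(\left(-1\right) 286005 + 143665\right) \left(23^{2} - 95604\right) = \left(-286005 + 143665\right) \left(529 - 95604\right) = \left(-142340\right) \left(-95075\right) = 13532975500$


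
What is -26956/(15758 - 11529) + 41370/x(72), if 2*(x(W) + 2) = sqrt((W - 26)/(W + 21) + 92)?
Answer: 64986905068/15042553 + 41370*sqrt(799986)/3557 ≈ 14723.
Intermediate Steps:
x(W) = -2 + sqrt(92 + (-26 + W)/(21 + W))/2 (x(W) = -2 + sqrt((W - 26)/(W + 21) + 92)/2 = -2 + sqrt((-26 + W)/(21 + W) + 92)/2 = -2 + sqrt(92 + (-26 + W)/(21 + W))/2)
-26956/(15758 - 11529) + 41370/x(72) = -26956/(15758 - 11529) + 41370/(-2 + sqrt((1906 + 93*72)/(21 + 72))/2) = -26956/4229 + 41370/(-2 + sqrt((1906 + 6696)/93)/2) = -26956*1/4229 + 41370/(-2 + sqrt((1/93)*8602)/2) = -26956/4229 + 41370/(-2 + sqrt(8602/93)/2) = -26956/4229 + 41370/(-2 + (sqrt(799986)/93)/2) = -26956/4229 + 41370/(-2 + sqrt(799986)/186)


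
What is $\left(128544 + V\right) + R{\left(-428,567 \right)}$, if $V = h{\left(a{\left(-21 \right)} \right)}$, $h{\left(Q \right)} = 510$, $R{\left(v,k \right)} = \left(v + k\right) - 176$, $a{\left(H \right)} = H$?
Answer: $129017$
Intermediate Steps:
$R{\left(v,k \right)} = -176 + k + v$ ($R{\left(v,k \right)} = \left(k + v\right) - 176 = -176 + k + v$)
$V = 510$
$\left(128544 + V\right) + R{\left(-428,567 \right)} = \left(128544 + 510\right) - 37 = 129054 - 37 = 129017$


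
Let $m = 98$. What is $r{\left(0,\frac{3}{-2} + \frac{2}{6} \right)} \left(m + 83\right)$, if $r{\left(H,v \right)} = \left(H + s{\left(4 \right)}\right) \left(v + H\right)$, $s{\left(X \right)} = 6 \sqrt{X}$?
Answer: $-2534$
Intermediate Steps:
$r{\left(H,v \right)} = \left(12 + H\right) \left(H + v\right)$ ($r{\left(H,v \right)} = \left(H + 6 \sqrt{4}\right) \left(v + H\right) = \left(H + 6 \cdot 2\right) \left(H + v\right) = \left(H + 12\right) \left(H + v\right) = \left(12 + H\right) \left(H + v\right)$)
$r{\left(0,\frac{3}{-2} + \frac{2}{6} \right)} \left(m + 83\right) = \left(0^{2} + 12 \cdot 0 + 12 \left(\frac{3}{-2} + \frac{2}{6}\right) + 0 \left(\frac{3}{-2} + \frac{2}{6}\right)\right) \left(98 + 83\right) = \left(0 + 0 + 12 \left(3 \left(- \frac{1}{2}\right) + 2 \cdot \frac{1}{6}\right) + 0 \left(3 \left(- \frac{1}{2}\right) + 2 \cdot \frac{1}{6}\right)\right) 181 = \left(0 + 0 + 12 \left(- \frac{3}{2} + \frac{1}{3}\right) + 0 \left(- \frac{3}{2} + \frac{1}{3}\right)\right) 181 = \left(0 + 0 + 12 \left(- \frac{7}{6}\right) + 0 \left(- \frac{7}{6}\right)\right) 181 = \left(0 + 0 - 14 + 0\right) 181 = \left(-14\right) 181 = -2534$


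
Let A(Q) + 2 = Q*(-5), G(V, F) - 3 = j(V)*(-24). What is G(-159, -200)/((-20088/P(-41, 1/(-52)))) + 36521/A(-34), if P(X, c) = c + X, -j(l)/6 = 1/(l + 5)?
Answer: 647602933/2978976 ≈ 217.39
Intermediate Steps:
j(l) = -6/(5 + l) (j(l) = -6/(l + 5) = -6/(5 + l))
P(X, c) = X + c
G(V, F) = 3 + 144/(5 + V) (G(V, F) = 3 - 6/(5 + V)*(-24) = 3 + 144/(5 + V))
A(Q) = -2 - 5*Q (A(Q) = -2 + Q*(-5) = -2 - 5*Q)
G(-159, -200)/((-20088/P(-41, 1/(-52)))) + 36521/A(-34) = (3*(53 - 159)/(5 - 159))/((-20088/(-41 + 1/(-52)))) + 36521/(-2 - 5*(-34)) = (3*(-106)/(-154))/((-20088/(-41 - 1/52))) + 36521/(-2 + 170) = (3*(-1/154)*(-106))/((-20088/(-2133/52))) + 36521/168 = 159/(77*((-20088*(-52/2133)))) + 36521*(1/168) = 159/(77*(38688/79)) + 36521/168 = (159/77)*(79/38688) + 36521/168 = 4187/992992 + 36521/168 = 647602933/2978976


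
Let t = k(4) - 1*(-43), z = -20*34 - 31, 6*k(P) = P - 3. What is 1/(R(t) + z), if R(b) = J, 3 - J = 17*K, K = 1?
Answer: -1/725 ≈ -0.0013793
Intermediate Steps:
k(P) = -1/2 + P/6 (k(P) = (P - 3)/6 = (-3 + P)/6 = -1/2 + P/6)
z = -711 (z = -680 - 31 = -711)
t = 259/6 (t = (-1/2 + (1/6)*4) - 1*(-43) = (-1/2 + 2/3) + 43 = 1/6 + 43 = 259/6 ≈ 43.167)
J = -14 (J = 3 - 17 = -14)
R(b) = -14
1/(R(t) + z) = 1/(-14 - 711) = 1/(-725) = -1/725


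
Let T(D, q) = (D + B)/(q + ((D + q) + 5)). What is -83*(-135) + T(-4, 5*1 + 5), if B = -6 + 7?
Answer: 78434/7 ≈ 11205.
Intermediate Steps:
B = 1
T(D, q) = (1 + D)/(5 + D + 2*q) (T(D, q) = (D + 1)/(q + ((D + q) + 5)) = (1 + D)/(q + (5 + D + q)) = (1 + D)/(5 + D + 2*q))
-83*(-135) + T(-4, 5*1 + 5) = -83*(-135) + (1 - 4)/(5 - 4 + 2*(5*1 + 5)) = 11205 - 3/(5 - 4 + 2*(5 + 5)) = 11205 - 3/(5 - 4 + 2*10) = 11205 - 3/(5 - 4 + 20) = 11205 - 3/21 = 11205 + (1/21)*(-3) = 11205 - 1/7 = 78434/7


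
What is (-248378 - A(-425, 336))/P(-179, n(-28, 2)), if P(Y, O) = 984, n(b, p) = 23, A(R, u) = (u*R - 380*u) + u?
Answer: 10883/492 ≈ 22.120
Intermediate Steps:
A(R, u) = -379*u + R*u (A(R, u) = (R*u - 380*u) + u = (-380*u + R*u) + u = -379*u + R*u)
(-248378 - A(-425, 336))/P(-179, n(-28, 2)) = (-248378 - 336*(-379 - 425))/984 = (-248378 - 336*(-804))*(1/984) = (-248378 - 1*(-270144))*(1/984) = (-248378 + 270144)*(1/984) = 21766*(1/984) = 10883/492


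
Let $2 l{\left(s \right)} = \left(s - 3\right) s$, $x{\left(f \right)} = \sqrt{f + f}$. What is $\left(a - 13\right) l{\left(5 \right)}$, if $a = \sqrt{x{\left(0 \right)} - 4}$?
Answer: $-65 + 10 i \approx -65.0 + 10.0 i$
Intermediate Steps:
$x{\left(f \right)} = \sqrt{2} \sqrt{f}$ ($x{\left(f \right)} = \sqrt{2 f} = \sqrt{2} \sqrt{f}$)
$l{\left(s \right)} = \frac{s \left(-3 + s\right)}{2}$ ($l{\left(s \right)} = \frac{\left(s - 3\right) s}{2} = \frac{\left(-3 + s\right) s}{2} = \frac{s \left(-3 + s\right)}{2}$)
$a = 2 i$ ($a = \sqrt{\sqrt{2} \sqrt{0} - 4} = \sqrt{\sqrt{2} \cdot 0 - 4} = \sqrt{0 - 4} = \sqrt{-4} = 2 i \approx 2.0 i$)
$\left(a - 13\right) l{\left(5 \right)} = \left(2 i - 13\right) \frac{1}{2} \cdot 5 \left(-3 + 5\right) = \left(-13 + 2 i\right) \frac{1}{2} \cdot 5 \cdot 2 = \left(-13 + 2 i\right) 5 = -65 + 10 i$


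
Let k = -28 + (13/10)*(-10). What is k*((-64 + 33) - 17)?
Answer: 1968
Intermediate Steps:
k = -41 (k = -28 + (13*(⅒))*(-10) = -28 + (13/10)*(-10) = -28 - 13 = -41)
k*((-64 + 33) - 17) = -41*((-64 + 33) - 17) = -41*(-31 - 17) = -41*(-48) = 1968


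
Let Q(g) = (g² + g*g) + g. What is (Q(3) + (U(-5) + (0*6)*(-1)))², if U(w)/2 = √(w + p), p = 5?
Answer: 441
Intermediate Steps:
Q(g) = g + 2*g² (Q(g) = (g² + g²) + g = 2*g² + g = g + 2*g²)
U(w) = 2*√(5 + w) (U(w) = 2*√(w + 5) = 2*√(5 + w))
(Q(3) + (U(-5) + (0*6)*(-1)))² = (3*(1 + 2*3) + (2*√(5 - 5) + (0*6)*(-1)))² = (3*(1 + 6) + (2*√0 + 0*(-1)))² = (3*7 + (2*0 + 0))² = (21 + (0 + 0))² = (21 + 0)² = 21² = 441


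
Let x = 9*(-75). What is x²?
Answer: 455625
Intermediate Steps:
x = -675
x² = (-675)² = 455625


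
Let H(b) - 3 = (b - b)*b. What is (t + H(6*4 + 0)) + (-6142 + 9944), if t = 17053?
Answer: 20858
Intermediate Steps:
H(b) = 3 (H(b) = 3 + (b - b)*b = 3 + 0*b = 3 + 0 = 3)
(t + H(6*4 + 0)) + (-6142 + 9944) = (17053 + 3) + (-6142 + 9944) = 17056 + 3802 = 20858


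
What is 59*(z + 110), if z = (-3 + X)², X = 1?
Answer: 6726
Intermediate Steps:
z = 4 (z = (-3 + 1)² = (-2)² = 4)
59*(z + 110) = 59*(4 + 110) = 59*114 = 6726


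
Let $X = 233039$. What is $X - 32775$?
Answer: $200264$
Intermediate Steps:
$X - 32775 = 233039 - 32775 = 200264$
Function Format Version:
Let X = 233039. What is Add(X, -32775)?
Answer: 200264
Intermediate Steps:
Add(X, -32775) = Add(233039, -32775) = 200264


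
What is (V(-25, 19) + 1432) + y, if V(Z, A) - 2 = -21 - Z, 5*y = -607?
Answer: 6583/5 ≈ 1316.6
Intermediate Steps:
y = -607/5 (y = (⅕)*(-607) = -607/5 ≈ -121.40)
V(Z, A) = -19 - Z (V(Z, A) = 2 + (-21 - Z) = -19 - Z)
(V(-25, 19) + 1432) + y = ((-19 - 1*(-25)) + 1432) - 607/5 = ((-19 + 25) + 1432) - 607/5 = (6 + 1432) - 607/5 = 1438 - 607/5 = 6583/5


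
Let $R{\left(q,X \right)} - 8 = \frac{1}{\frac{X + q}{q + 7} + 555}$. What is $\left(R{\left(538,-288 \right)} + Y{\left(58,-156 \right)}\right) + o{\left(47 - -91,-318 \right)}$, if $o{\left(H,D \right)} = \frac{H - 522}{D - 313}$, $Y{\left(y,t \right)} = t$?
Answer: $- \frac{5630858401}{38203895} \approx -147.39$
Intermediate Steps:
$o{\left(H,D \right)} = \frac{-522 + H}{-313 + D}$
$R{\left(q,X \right)} = 8 + \frac{1}{555 + \frac{X + q}{7 + q}}$ ($R{\left(q,X \right)} = 8 + \frac{1}{\frac{X + q}{q + 7} + 555} = 8 + \frac{1}{\frac{X + q}{7 + q} + 555} = 8 + \frac{1}{555 + \frac{X + q}{7 + q}}$)
$\left(R{\left(538,-288 \right)} + Y{\left(58,-156 \right)}\right) + o{\left(47 - -91,-318 \right)} = \left(\frac{31087 + 8 \left(-288\right) + 4449 \cdot 538}{3885 - 288 + 556 \cdot 538} - 156\right) + \frac{-522 + \left(47 - -91\right)}{-313 - 318} = \left(\frac{31087 - 2304 + 2393562}{3885 - 288 + 299128} - 156\right) + \frac{-522 + \left(47 + 91\right)}{-631} = \left(\frac{1}{302725} \cdot 2422345 - 156\right) - \frac{-522 + 138}{631} = \left(\frac{1}{302725} \cdot 2422345 - 156\right) - - \frac{384}{631} = \left(\frac{484469}{60545} - 156\right) + \frac{384}{631} = - \frac{8960551}{60545} + \frac{384}{631} = - \frac{5630858401}{38203895}$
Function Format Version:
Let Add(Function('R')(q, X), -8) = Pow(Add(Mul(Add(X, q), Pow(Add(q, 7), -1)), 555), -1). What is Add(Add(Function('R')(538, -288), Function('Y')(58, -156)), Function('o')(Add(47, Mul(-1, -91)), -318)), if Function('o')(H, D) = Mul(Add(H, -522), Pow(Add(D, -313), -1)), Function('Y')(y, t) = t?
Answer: Rational(-5630858401, 38203895) ≈ -147.39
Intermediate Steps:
Function('o')(H, D) = Mul(Pow(Add(-313, D), -1), Add(-522, H)) (Function('o')(H, D) = Mul(Add(-522, H), Pow(Add(-313, D), -1)) = Mul(Pow(Add(-313, D), -1), Add(-522, H)))
Function('R')(q, X) = Add(8, Pow(Add(555, Mul(Pow(Add(7, q), -1), Add(X, q))), -1)) (Function('R')(q, X) = Add(8, Pow(Add(Mul(Add(X, q), Pow(Add(q, 7), -1)), 555), -1)) = Add(8, Pow(Add(Mul(Add(X, q), Pow(Add(7, q), -1)), 555), -1)) = Add(8, Pow(Add(Mul(Pow(Add(7, q), -1), Add(X, q)), 555), -1)) = Add(8, Pow(Add(555, Mul(Pow(Add(7, q), -1), Add(X, q))), -1)))
Add(Add(Function('R')(538, -288), Function('Y')(58, -156)), Function('o')(Add(47, Mul(-1, -91)), -318)) = Add(Add(Mul(Pow(Add(3885, -288, Mul(556, 538)), -1), Add(31087, Mul(8, -288), Mul(4449, 538))), -156), Mul(Pow(Add(-313, -318), -1), Add(-522, Add(47, Mul(-1, -91))))) = Add(Add(Mul(Pow(Add(3885, -288, 299128), -1), Add(31087, -2304, 2393562)), -156), Mul(Pow(-631, -1), Add(-522, Add(47, 91)))) = Add(Add(Mul(Pow(302725, -1), 2422345), -156), Mul(Rational(-1, 631), Add(-522, 138))) = Add(Add(Mul(Rational(1, 302725), 2422345), -156), Mul(Rational(-1, 631), -384)) = Add(Add(Rational(484469, 60545), -156), Rational(384, 631)) = Add(Rational(-8960551, 60545), Rational(384, 631)) = Rational(-5630858401, 38203895)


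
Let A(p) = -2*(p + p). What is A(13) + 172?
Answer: 120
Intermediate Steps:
A(p) = -4*p
A(13) + 172 = -4*13 + 172 = -52 + 172 = 120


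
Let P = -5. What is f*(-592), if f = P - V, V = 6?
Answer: 6512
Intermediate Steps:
f = -11 (f = -5 - 1*6 = -5 - 6 = -11)
f*(-592) = -11*(-592) = 6512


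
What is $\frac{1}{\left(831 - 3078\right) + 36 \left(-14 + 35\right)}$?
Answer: $- \frac{1}{1491} \approx -0.00067069$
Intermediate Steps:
$\frac{1}{\left(831 - 3078\right) + 36 \left(-14 + 35\right)} = \frac{1}{-2247 + 36 \cdot 21} = \frac{1}{-2247 + 756} = \frac{1}{-1491} = - \frac{1}{1491}$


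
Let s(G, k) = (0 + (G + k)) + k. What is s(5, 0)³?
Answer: 125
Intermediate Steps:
s(G, k) = G + 2*k (s(G, k) = (G + k) + k = G + 2*k)
s(5, 0)³ = (5 + 2*0)³ = (5 + 0)³ = 5³ = 125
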